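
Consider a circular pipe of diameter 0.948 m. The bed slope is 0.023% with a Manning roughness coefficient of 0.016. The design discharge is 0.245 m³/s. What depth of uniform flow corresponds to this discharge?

Manning's equation rearranged: A R^(2/3) = nQ / (1·√S) = 0.016 × 0.245 / (√0.00023) = 0.2585.
At y = 0.87 m: A R^(2/3) = 0.29 — over.
At y = 0.629 m: A R^(2/3) = 0.2105 — short.
At y = 0.742 m: A R^(2/3) = 0.2584 — ≈ 0.2585.

y_n = 0.742 m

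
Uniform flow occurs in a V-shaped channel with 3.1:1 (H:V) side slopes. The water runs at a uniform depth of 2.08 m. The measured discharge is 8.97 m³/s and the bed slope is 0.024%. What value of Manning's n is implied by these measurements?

n = 0.023

For a triangular section with side slope z = 3.1: A = zy² = 3.1×2.08² = 13.41 m²; P = 2y√(1+z²) = 2×2.08×3.257 = 13.55 m.
Hydraulic radius R = A/P = 13.41/13.55 = 0.9898 m.
Rearranging Manning's equation: n = (1/Q) A R^(2/3) S^(1/2) = (1/8.97) × 13.41 × 0.9898^(2/3) × √0.00024 = 0.023.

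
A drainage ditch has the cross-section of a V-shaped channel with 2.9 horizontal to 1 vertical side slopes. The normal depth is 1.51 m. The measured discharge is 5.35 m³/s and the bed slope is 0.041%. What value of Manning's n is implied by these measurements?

For a triangular section with side slope z = 2.9: A = zy² = 2.9×1.51² = 6.612 m²; P = 2y√(1+z²) = 2×1.51×3.068 = 9.264 m.
Hydraulic radius R = A/P = 6.612/9.264 = 0.7138 m.
Rearranging Manning's equation: n = (1/Q) A R^(2/3) S^(1/2) = (1/5.35) × 6.612 × 0.7138^(2/3) × √0.00041 = 0.02.

n = 0.02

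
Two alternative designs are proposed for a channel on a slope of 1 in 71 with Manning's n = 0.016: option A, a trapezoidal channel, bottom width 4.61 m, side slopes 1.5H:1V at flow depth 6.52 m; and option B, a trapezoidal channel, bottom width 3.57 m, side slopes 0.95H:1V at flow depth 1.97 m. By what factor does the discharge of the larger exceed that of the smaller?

Channel A: With bottom width b = 4.61 m and side slope z = 1.5: A = (b + zy)y = (4.61 + 1.5×6.52)×6.52 = 93.82 m²; P = b + 2y√(1+z²) = 4.61 + 2×6.52×1.803 = 28.12 m. Hydraulic radius R = A/P = 93.82/28.12 = 3.337 m. Q_A = (1/0.016)·93.82·3.337^(2/3)·√0.01408 = 1554 m³/s.
Channel B: With bottom width b = 3.57 m and side slope z = 0.95: A = (b + zy)y = (3.57 + 0.95×1.97)×1.97 = 10.72 m²; P = b + 2y√(1+z²) = 3.57 + 2×1.97×1.379 = 9.004 m. Hydraulic radius R = A/P = 10.72/9.004 = 1.19 m. Q_B = (1/0.016)·10.72·1.19^(2/3)·√0.01408 = 89.31 m³/s.
The larger discharge is 1554 m³/s and the smaller is 89.31 m³/s; the ratio is 17.4.

17.4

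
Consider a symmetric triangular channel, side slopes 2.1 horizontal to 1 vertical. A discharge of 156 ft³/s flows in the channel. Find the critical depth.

At critical depth, Q² T / (g A³) = 1, i.e. A³/T = Q²/g = 156²/32.2 = 755.8.
Try y = 3.94 ft: A³/T = 2094 — high.
Try y = 3.21 ft: A³/T = 751.5 — matches.

y_c = 3.21 ft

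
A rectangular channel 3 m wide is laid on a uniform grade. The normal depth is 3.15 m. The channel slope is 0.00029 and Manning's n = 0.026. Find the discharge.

Q = 6.26 m³/s

Flow area A = b·y = 3 × 3.15 = 9.45 m². Wetted perimeter P = b + 2y = 3 + 2×3.15 = 9.3 m.
Hydraulic radius R = A/P = 9.45/9.3 = 1.016 m.
Manning's equation: Q = (1/n) A R^(2/3) S^(1/2) = (1/0.026) × 9.45 × 1.016^(2/3) × 0.00029^(1/2) = 6.26 m³/s.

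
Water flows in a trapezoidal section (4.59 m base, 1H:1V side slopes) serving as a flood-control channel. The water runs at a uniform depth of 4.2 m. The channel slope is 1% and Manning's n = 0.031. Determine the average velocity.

With bottom width b = 4.59 m and side slope z = 1: A = (b + zy)y = (4.59 + 1×4.2)×4.2 = 36.92 m²; P = b + 2y√(1+z²) = 4.59 + 2×4.2×1.414 = 16.47 m.
Hydraulic radius R = A/P = 36.92/16.47 = 2.242 m.
From Manning's equation, V = (1/n) R^(2/3) S^(1/2) = (1/0.031) × 2.242^(2/3) × 0.01^(1/2) = 5.53 m/s.

V = 5.53 m/s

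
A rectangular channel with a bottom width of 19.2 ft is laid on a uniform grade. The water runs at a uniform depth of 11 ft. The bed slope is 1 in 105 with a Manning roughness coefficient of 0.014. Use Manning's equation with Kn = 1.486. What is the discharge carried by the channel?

Q = 6500 ft³/s

Flow area A = b·y = 19.2 × 11 = 211.2 ft². Wetted perimeter P = b + 2y = 19.2 + 2×11 = 41.2 ft.
Hydraulic radius R = A/P = 211.2/41.2 = 5.126 ft.
Manning's equation: Q = (1.486/n) A R^(2/3) S^(1/2) = (1.486/0.014) × 211.2 × 5.126^(2/3) × 0.009524^(1/2) = 6500 ft³/s.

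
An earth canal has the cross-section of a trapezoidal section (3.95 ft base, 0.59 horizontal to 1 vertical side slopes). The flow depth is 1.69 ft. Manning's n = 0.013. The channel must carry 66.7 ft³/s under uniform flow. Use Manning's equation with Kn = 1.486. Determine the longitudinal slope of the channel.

With bottom width b = 3.95 ft and side slope z = 0.59: A = (b + zy)y = (3.95 + 0.59×1.69)×1.69 = 8.361 ft²; P = b + 2y√(1+z²) = 3.95 + 2×1.69×1.161 = 7.874 ft.
Hydraulic radius R = A/P = 8.361/7.874 = 1.062 ft.
From Manning's equation, S = [nQ / (1.486 A R^(2/3))]² = [0.013 × 66.7 / (1.486 × 8.361 × 1.062^(2/3))]² = 0.0045.

S = 0.0045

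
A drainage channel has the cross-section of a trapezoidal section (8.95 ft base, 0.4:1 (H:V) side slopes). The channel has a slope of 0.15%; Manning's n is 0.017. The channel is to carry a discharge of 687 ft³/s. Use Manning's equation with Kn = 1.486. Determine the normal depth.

y_n = 7.36 ft

Manning's equation rearranged: A R^(2/3) = nQ / (1.486·√S) = 0.017 × 687 / (1.486 × √0.0015) = 202.9.
Trying y = 6.4 ft: A R^(2/3) = 161.3 — too small.
Trying y = 8.91 ft: A R^(2/3) = 279.2 — too large.
Trying y = 7.36 ft: A R^(2/3) = 202.9 — matches.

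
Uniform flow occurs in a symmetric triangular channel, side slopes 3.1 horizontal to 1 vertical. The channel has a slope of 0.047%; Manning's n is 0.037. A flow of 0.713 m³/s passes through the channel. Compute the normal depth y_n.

Manning's equation rearranged: A R^(2/3) = nQ / (1·√S) = 0.037 × 0.713 / (√0.00047) = 1.217.
At y = 0.755 m: A R^(2/3) = 0.893 — short.
At y = 1.02 m: A R^(2/3) = 1.992 — over.
At y = 0.848 m: A R^(2/3) = 1.217 — matches.

y_n = 0.848 m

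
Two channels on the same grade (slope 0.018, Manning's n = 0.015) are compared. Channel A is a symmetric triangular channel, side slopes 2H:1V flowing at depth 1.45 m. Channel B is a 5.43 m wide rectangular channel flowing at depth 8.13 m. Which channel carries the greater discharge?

Channel A: For a triangular section with side slope z = 2: A = zy² = 2×1.45² = 4.205 m²; P = 2y√(1+z²) = 2×1.45×2.236 = 6.485 m. Hydraulic radius R = A/P = 4.205/6.485 = 0.6485 m. Q_A = (1/0.015)·4.205·0.6485^(2/3)·√0.018 = 28.18 m³/s.
Channel B: Flow area A = b·y = 5.43 × 8.13 = 44.15 m². Wetted perimeter P = b + 2y = 5.43 + 2×8.13 = 21.69 m. Hydraulic radius R = A/P = 44.15/21.69 = 2.035 m. Q_B = (1/0.015)·44.15·2.035^(2/3)·√0.018 = 634.1 m³/s.
Q_A = 28.18 m³/s vs Q_B = 634.1 m³/s, so channel B carries more.

channel B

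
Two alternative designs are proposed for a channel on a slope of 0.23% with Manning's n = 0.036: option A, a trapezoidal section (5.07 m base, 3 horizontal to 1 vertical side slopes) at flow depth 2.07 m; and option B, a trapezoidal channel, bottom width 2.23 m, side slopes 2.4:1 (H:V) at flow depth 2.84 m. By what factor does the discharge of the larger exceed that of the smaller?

1.23

Channel A: With bottom width b = 5.07 m and side slope z = 3: A = (b + zy)y = (5.07 + 3×2.07)×2.07 = 23.35 m²; P = b + 2y√(1+z²) = 5.07 + 2×2.07×3.162 = 18.16 m. Hydraulic radius R = A/P = 23.35/18.16 = 1.286 m. Q_A = (1/0.036)·23.35·1.286^(2/3)·√0.0023 = 36.78 m³/s.
Channel B: With bottom width b = 2.23 m and side slope z = 2.4: A = (b + zy)y = (2.23 + 2.4×2.84)×2.84 = 25.69 m²; P = b + 2y√(1+z²) = 2.23 + 2×2.84×2.6 = 17 m. Hydraulic radius R = A/P = 25.69/17 = 1.511 m. Q_B = (1/0.036)·25.69·1.511^(2/3)·√0.0023 = 45.07 m³/s.
The larger discharge is 45.07 m³/s and the smaller is 36.78 m³/s; the ratio is 1.23.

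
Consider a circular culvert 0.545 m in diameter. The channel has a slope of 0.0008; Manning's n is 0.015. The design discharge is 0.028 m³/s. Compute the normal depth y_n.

Manning's equation rearranged: A R^(2/3) = nQ / (1·√S) = 0.015 × 0.028 / (√0.0008) = 0.01485.
Try y = 0.215 m: A R^(2/3) = 0.02029 — high.
Try y = 0.164 m: A R^(2/3) = 0.01217 — low.
Try y = 0.182 m: A R^(2/3) = 0.01486 — close enough.

y_n = 0.182 m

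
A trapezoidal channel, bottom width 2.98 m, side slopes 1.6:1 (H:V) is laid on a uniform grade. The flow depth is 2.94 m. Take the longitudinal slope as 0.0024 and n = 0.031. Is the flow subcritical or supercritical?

With bottom width b = 2.98 m and side slope z = 1.6: A = (b + zy)y = (2.98 + 1.6×2.94)×2.94 = 22.59 m²; P = b + 2y√(1+z²) = 2.98 + 2×2.94×1.887 = 14.07 m.
Hydraulic radius R = A/P = 22.59/14.07 = 1.605 m.
V = (1/n) R^(2/3) √S = (1/0.031) × 1.605^(2/3) × √0.0024 = 2.166 m/s. Hydraulic depth D_h = A/T = 22.59/12.39 = 1.824 m.
Froude number Fr = V/√(g·D_h) = 2.166/√(9.81×1.824) = 0.512, which is less than 1, so the flow is subcritical.

subcritical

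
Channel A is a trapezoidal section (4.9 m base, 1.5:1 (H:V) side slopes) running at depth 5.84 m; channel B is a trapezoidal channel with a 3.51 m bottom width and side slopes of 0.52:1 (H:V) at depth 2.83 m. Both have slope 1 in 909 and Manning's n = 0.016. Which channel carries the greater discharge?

Channel A: With bottom width b = 4.9 m and side slope z = 1.5: A = (b + zy)y = (4.9 + 1.5×5.84)×5.84 = 79.77 m²; P = b + 2y√(1+z²) = 4.9 + 2×5.84×1.803 = 25.96 m. Hydraulic radius R = A/P = 79.77/25.96 = 3.073 m. Q_A = (1/0.016)·79.77·3.073^(2/3)·√0.0011 = 349.6 m³/s.
Channel B: With bottom width b = 3.51 m and side slope z = 0.52: A = (b + zy)y = (3.51 + 0.52×2.83)×2.83 = 14.1 m²; P = b + 2y√(1+z²) = 3.51 + 2×2.83×1.127 = 9.89 m. Hydraulic radius R = A/P = 14.1/9.89 = 1.426 m. Q_B = (1/0.016)·14.1·1.426^(2/3)·√0.0011 = 37.02 m³/s.
Q_A = 349.6 m³/s vs Q_B = 37.02 m³/s, so channel A carries more.

channel A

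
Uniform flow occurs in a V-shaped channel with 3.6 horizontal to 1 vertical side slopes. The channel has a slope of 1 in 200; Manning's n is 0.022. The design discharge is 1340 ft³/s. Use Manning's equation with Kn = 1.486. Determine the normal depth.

Manning's equation rearranged: A R^(2/3) = nQ / (1.486·√S) = 0.022 × 1340 / (1.486 × √0.005) = 280.6.
Trying y = 6.85 ft: A R^(2/3) = 374.4 — over.
Trying y = 4.65 ft: A R^(2/3) = 133.3 — short.
Trying y = 6.15 ft: A R^(2/3) = 280.9 — matches.

y_n = 6.15 ft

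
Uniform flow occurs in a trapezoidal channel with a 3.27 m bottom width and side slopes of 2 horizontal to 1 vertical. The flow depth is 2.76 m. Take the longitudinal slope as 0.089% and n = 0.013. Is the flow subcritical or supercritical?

With bottom width b = 3.27 m and side slope z = 2: A = (b + zy)y = (3.27 + 2×2.76)×2.76 = 24.26 m²; P = b + 2y√(1+z²) = 3.27 + 2×2.76×2.236 = 15.61 m.
Hydraulic radius R = A/P = 24.26/15.61 = 1.554 m.
V = (1/n) R^(2/3) √S = (1/0.013) × 1.554^(2/3) × √0.00089 = 3.079 m/s. Hydraulic depth D_h = A/T = 24.26/14.31 = 1.695 m.
Froude number Fr = V/√(g·D_h) = 3.079/√(9.81×1.695) = 0.755, which is less than 1, so the flow is subcritical.

subcritical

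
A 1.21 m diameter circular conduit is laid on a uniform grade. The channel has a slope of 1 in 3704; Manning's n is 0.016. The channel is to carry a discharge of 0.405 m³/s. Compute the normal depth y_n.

y_n = 0.79 m

Manning's equation rearranged: A R^(2/3) = nQ / (1·√S) = 0.016 × 0.405 / (√0.00027) = 0.3944.
At y = 0.948 m: A R^(2/3) = 0.4959 — over.
At y = 0.689 m: A R^(2/3) = 0.3209 — short.
At y = 0.79 m: A R^(2/3) = 0.3944 — close enough.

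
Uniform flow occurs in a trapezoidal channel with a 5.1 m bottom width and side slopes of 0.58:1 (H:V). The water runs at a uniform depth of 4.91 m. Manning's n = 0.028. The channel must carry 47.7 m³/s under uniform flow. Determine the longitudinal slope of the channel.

S = 0.00037

With bottom width b = 5.1 m and side slope z = 0.58: A = (b + zy)y = (5.1 + 0.58×4.91)×4.91 = 39.02 m²; P = b + 2y√(1+z²) = 5.1 + 2×4.91×1.156 = 16.45 m.
Hydraulic radius R = A/P = 39.02/16.45 = 2.372 m.
From Manning's equation, S = [nQ / (1 A R^(2/3))]² = [0.028 × 47.7 / (1 × 39.02 × 2.372^(2/3))]² = 0.00037.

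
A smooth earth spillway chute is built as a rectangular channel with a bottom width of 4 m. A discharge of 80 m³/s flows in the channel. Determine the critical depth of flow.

For a rectangular channel, critical depth y_c = (q²/g)^(1/3) where q = Q/b = 80/4 = 20 m²/s.
So y_c = (20²/9.81)^(1/3) = 3.44 m.

y_c = 3.44 m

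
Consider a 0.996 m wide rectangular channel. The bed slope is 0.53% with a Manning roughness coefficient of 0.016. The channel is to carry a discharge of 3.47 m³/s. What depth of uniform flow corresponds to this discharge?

y_n = 1.48 m

Manning's equation rearranged: A R^(2/3) = nQ / (1·√S) = 0.016 × 3.47 / (√0.0053) = 0.7626.
At y = 1.79 m: A R^(2/3) = 0.951 — too large.
At y = 1.01 m: A R^(2/3) = 0.4838 — too small.
At y = 1.48 m: A R^(2/3) = 0.7633 — matches.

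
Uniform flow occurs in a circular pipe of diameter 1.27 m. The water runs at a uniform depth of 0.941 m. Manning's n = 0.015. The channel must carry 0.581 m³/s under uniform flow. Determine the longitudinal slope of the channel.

For a circular section of diameter D = 1.27 m at depth y = 0.941 m, the central angle is θ = 2 arccos(1 − 2y/D) = 4.147 rad. Then A = (D²/8)(θ − sin θ) = 1.006 m² and P = Dθ/2 = 2.633 m.
Hydraulic radius R = A/P = 1.006/2.633 = 0.3822 m.
From Manning's equation, S = [nQ / (1 A R^(2/3))]² = [0.015 × 0.581 / (1 × 1.006 × 0.3822^(2/3))]² = 0.00027.

S = 0.00027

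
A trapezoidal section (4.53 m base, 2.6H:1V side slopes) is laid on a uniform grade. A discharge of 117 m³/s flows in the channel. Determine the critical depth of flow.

At critical depth, Q² T / (g A³) = 1, i.e. A³/T = Q²/g = 117²/9.81 = 1395.
Trying y = 1.8 m: A³/T = 328 — too small.
Trying y = 2.89 m: A³/T = 2156 — too large.
Trying y = 2.6 m: A³/T = 1401 — ≈ 1395.

y_c = 2.6 m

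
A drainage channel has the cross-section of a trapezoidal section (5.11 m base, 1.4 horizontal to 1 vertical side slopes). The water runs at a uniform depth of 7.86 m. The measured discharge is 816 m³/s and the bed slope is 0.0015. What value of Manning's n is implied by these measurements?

n = 0.015

With bottom width b = 5.11 m and side slope z = 1.4: A = (b + zy)y = (5.11 + 1.4×7.86)×7.86 = 126.7 m²; P = b + 2y√(1+z²) = 5.11 + 2×7.86×1.72 = 32.16 m.
Hydraulic radius R = A/P = 126.7/32.16 = 3.939 m.
Rearranging Manning's equation: n = (1/Q) A R^(2/3) S^(1/2) = (1/816) × 126.7 × 3.939^(2/3) × √0.0015 = 0.015.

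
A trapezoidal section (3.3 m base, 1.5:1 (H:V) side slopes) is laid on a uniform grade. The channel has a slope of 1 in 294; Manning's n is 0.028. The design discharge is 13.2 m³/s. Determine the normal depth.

y_n = 1.32 m

Manning's equation rearranged: A R^(2/3) = nQ / (1·√S) = 0.028 × 13.2 / (√0.003401) = 6.337.
Try y = 1.16 m: A R^(2/3) = 4.96 — low.
Try y = 1.56 m: A R^(2/3) = 8.715 — high.
Try y = 1.32 m: A R^(2/3) = 6.326 — matches.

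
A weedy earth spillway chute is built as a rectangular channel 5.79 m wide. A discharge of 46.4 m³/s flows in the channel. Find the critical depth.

y_c = 1.87 m

For a rectangular channel, critical depth y_c = (q²/g)^(1/3) where q = Q/b = 46.4/5.79 = 8.014 m²/s.
So y_c = (8.014²/9.81)^(1/3) = 1.87 m.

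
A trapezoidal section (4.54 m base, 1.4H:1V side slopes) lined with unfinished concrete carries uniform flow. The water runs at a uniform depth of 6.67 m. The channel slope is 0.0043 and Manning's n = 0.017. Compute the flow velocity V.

V = 8.67 m/s

With bottom width b = 4.54 m and side slope z = 1.4: A = (b + zy)y = (4.54 + 1.4×6.67)×6.67 = 92.57 m²; P = b + 2y√(1+z²) = 4.54 + 2×6.67×1.72 = 27.49 m.
Hydraulic radius R = A/P = 92.57/27.49 = 3.367 m.
From Manning's equation, V = (1/n) R^(2/3) S^(1/2) = (1/0.017) × 3.367^(2/3) × 0.0043^(1/2) = 8.67 m/s.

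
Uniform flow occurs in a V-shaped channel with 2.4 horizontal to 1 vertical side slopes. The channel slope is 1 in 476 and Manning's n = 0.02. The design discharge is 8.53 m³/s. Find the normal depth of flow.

y_n = 1.43 m

Manning's equation rearranged: A R^(2/3) = nQ / (1·√S) = 0.02 × 8.53 / (√0.002101) = 3.722.
At y = 1.13 m: A R^(2/3) = 1.986 — too small.
At y = 1.62 m: A R^(2/3) = 5.189 — too large.
At y = 1.43 m: A R^(2/3) = 3.72 — ≈ 3.722.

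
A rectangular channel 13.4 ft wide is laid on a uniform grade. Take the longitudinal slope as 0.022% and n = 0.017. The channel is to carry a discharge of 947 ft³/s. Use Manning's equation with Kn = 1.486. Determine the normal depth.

Manning's equation rearranged: A R^(2/3) = nQ / (1.486·√S) = 0.017 × 947 / (1.486 × √0.00022) = 730.4.
Trying y = 14.4 ft: A R^(2/3) = 531.6 — low.
Trying y = 18.8 ft: A R^(2/3) = 730.7 — ≈ 730.4.

y_n = 18.8 ft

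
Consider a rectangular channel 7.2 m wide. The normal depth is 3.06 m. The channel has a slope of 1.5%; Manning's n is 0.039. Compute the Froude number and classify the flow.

subcritical

Flow area A = b·y = 7.2 × 3.06 = 22.03 m². Wetted perimeter P = b + 2y = 7.2 + 2×3.06 = 13.32 m.
Hydraulic radius R = A/P = 22.03/13.32 = 1.654 m.
V = (1/n) R^(2/3) √S = (1/0.039) × 1.654^(2/3) × √0.015 = 4.392 m/s. Hydraulic depth D_h = A/T = 22.03/7.2 = 3.06 m.
Froude number Fr = V/√(g·D_h) = 4.392/√(9.81×3.06) = 0.802, which is less than 1, so the flow is subcritical.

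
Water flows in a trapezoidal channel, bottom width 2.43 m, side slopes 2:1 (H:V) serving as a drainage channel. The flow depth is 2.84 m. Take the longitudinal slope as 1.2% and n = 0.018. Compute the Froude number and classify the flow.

supercritical

With bottom width b = 2.43 m and side slope z = 2: A = (b + zy)y = (2.43 + 2×2.84)×2.84 = 23.03 m²; P = b + 2y√(1+z²) = 2.43 + 2×2.84×2.236 = 15.13 m.
Hydraulic radius R = A/P = 23.03/15.13 = 1.522 m.
V = (1/n) R^(2/3) √S = (1/0.018) × 1.522^(2/3) × √0.012 = 8.053 m/s. Hydraulic depth D_h = A/T = 23.03/13.79 = 1.67 m.
Froude number Fr = V/√(g·D_h) = 8.053/√(9.81×1.67) = 1.99, which is greater than 1, so the flow is supercritical.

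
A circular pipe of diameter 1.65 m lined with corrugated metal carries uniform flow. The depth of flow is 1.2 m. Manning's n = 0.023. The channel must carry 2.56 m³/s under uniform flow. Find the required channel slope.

For a circular section of diameter D = 1.65 m at depth y = 1.2 m, the central angle is θ = 2 arccos(1 − 2y/D) = 4.085 rad. Then A = (D²/8)(θ − sin θ) = 1.666 m² and P = Dθ/2 = 3.37 m.
Hydraulic radius R = A/P = 1.666/3.37 = 0.4943 m.
From Manning's equation, S = [nQ / (1 A R^(2/3))]² = [0.023 × 2.56 / (1 × 1.666 × 0.4943^(2/3))]² = 0.0032.

S = 0.0032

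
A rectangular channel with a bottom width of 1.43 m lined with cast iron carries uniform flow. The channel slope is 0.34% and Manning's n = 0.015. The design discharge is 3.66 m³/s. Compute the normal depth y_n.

Manning's equation rearranged: A R^(2/3) = nQ / (1·√S) = 0.015 × 3.66 / (√0.0034) = 0.9415.
Try y = 1.41 m: A R^(2/3) = 1.226 — over.
Try y = 1.14 m: A R^(2/3) = 0.9422 — close enough.

y_n = 1.14 m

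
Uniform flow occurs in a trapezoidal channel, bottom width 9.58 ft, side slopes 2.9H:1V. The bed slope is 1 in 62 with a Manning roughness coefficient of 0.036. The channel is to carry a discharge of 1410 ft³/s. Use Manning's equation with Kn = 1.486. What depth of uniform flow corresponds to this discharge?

y_n = 5.17 ft

Manning's equation rearranged: A R^(2/3) = nQ / (1.486·√S) = 0.036 × 1410 / (1.486 × √0.01613) = 269.
Try y = 5.96 ft: A R^(2/3) = 367 — high.
Try y = 4.55 ft: A R^(2/3) = 204.1 — low.
Try y = 5.17 ft: A R^(2/3) = 268.7 — matches.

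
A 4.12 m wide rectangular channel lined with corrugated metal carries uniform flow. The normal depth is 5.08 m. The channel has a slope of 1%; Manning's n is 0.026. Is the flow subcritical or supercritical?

Flow area A = b·y = 4.12 × 5.08 = 20.93 m². Wetted perimeter P = b + 2y = 4.12 + 2×5.08 = 14.28 m.
Hydraulic radius R = A/P = 20.93/14.28 = 1.466 m.
V = (1/n) R^(2/3) √S = (1/0.026) × 1.466^(2/3) × √0.01 = 4.963 m/s. Hydraulic depth D_h = A/T = 20.93/4.12 = 5.08 m.
Froude number Fr = V/√(g·D_h) = 4.963/√(9.81×5.08) = 0.703, which is less than 1, so the flow is subcritical.

subcritical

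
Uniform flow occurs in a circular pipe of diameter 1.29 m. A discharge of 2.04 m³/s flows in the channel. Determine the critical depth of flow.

At critical depth, Q² T / (g A³) = 1, i.e. A³/T = Q²/g = 2.04²/9.81 = 0.4242.
At y = 0.631 m: A³/T = 0.1989 — low.
At y = 0.959 m: A³/T = 1.004 — high.
At y = 0.769 m: A³/T = 0.4236 — close enough.

y_c = 0.769 m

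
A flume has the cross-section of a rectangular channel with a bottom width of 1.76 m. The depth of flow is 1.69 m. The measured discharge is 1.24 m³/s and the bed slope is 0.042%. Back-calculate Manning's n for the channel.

n = 0.0341

Flow area A = b·y = 1.76 × 1.69 = 2.974 m². Wetted perimeter P = b + 2y = 1.76 + 2×1.69 = 5.14 m.
Hydraulic radius R = A/P = 2.974/5.14 = 0.5787 m.
Rearranging Manning's equation: n = (1/Q) A R^(2/3) S^(1/2) = (1/1.24) × 2.974 × 0.5787^(2/3) × √0.00042 = 0.0341.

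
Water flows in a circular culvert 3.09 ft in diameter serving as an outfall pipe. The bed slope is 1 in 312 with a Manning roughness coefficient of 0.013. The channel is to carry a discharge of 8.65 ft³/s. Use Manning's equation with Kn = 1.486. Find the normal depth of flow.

Manning's equation rearranged: A R^(2/3) = nQ / (1.486·√S) = 0.013 × 8.65 / (1.486 × √0.003205) = 1.337.
Trying y = 0.775 ft: A R^(2/3) = 0.8704 — too small.
Trying y = 1.16 ft: A R^(2/3) = 1.893 — too large.
Trying y = 0.965 ft: A R^(2/3) = 1.336 — close enough.

y_n = 0.965 ft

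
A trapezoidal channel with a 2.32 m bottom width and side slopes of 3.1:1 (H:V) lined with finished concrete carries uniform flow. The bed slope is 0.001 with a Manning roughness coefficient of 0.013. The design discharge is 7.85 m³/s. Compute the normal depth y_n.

y_n = 0.913 m

Manning's equation rearranged: A R^(2/3) = nQ / (1·√S) = 0.013 × 7.85 / (√0.001) = 3.227.
Trying y = 1.12 m: A R^(2/3) = 4.99 — too large.
Trying y = 0.685 m: A R^(2/3) = 1.784 — too small.
Trying y = 0.913 m: A R^(2/3) = 3.228 — matches.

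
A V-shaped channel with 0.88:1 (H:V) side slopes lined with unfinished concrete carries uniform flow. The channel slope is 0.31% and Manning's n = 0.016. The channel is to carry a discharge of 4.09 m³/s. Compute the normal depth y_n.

Manning's equation rearranged: A R^(2/3) = nQ / (1·√S) = 0.016 × 4.09 / (√0.0031) = 1.175.
Try y = 1.25 m: A R^(2/3) = 0.7624 — too small.
Try y = 1.47 m: A R^(2/3) = 1.175 — close enough.

y_n = 1.47 m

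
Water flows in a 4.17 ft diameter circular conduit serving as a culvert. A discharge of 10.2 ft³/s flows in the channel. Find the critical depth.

At critical depth, Q² T / (g A³) = 1, i.e. A³/T = Q²/g = 10.2²/32.2 = 3.231.
Trying y = 0.72 ft: A³/T = 1.238 — too small.
Trying y = 1.05 ft: A³/T = 5.42 — too large.
Trying y = 0.92 ft: A³/T = 3.236 — close enough.

y_c = 0.92 ft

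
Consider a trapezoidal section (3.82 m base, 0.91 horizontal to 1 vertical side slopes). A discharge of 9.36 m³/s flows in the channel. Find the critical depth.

At critical depth, Q² T / (g A³) = 1, i.e. A³/T = Q²/g = 9.36²/9.81 = 8.931.
At y = 0.926 m: A³/T = 14.62 — high.
At y = 0.58 m: A³/T = 3.289 — low.
At y = 0.795 m: A³/T = 8.948 — ≈ 8.931.

y_c = 0.795 m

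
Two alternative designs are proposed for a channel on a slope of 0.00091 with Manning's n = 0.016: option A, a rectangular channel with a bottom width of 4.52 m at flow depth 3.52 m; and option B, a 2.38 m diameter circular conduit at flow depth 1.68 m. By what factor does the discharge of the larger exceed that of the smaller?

Channel A: Flow area A = b·y = 4.52 × 3.52 = 15.91 m². Wetted perimeter P = b + 2y = 4.52 + 2×3.52 = 11.56 m. Hydraulic radius R = A/P = 15.91/11.56 = 1.376 m. Q_A = (1/0.016)·15.91·1.376^(2/3)·√0.00091 = 37.12 m³/s.
Channel B: For a circular section of diameter D = 2.38 m at depth y = 1.68 m, the central angle is θ = 2 arccos(1 − 2y/D) = 3.99 rad. Then A = (D²/8)(θ − sin θ) = 3.357 m² and P = Dθ/2 = 4.749 m. Hydraulic radius R = A/P = 3.357/4.749 = 0.7069 m. Q_B = (1/0.016)·3.357·0.7069^(2/3)·√0.00091 = 5.022 m³/s.
The larger discharge is 37.12 m³/s and the smaller is 5.022 m³/s; the ratio is 7.39.

7.39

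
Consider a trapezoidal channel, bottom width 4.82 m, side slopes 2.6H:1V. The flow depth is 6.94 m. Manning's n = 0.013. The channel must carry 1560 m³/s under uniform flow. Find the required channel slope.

S = 0.00291

With bottom width b = 4.82 m and side slope z = 2.6: A = (b + zy)y = (4.82 + 2.6×6.94)×6.94 = 158.7 m²; P = b + 2y√(1+z²) = 4.82 + 2×6.94×2.786 = 43.49 m.
Hydraulic radius R = A/P = 158.7/43.49 = 3.649 m.
From Manning's equation, S = [nQ / (1 A R^(2/3))]² = [0.013 × 1560 / (1 × 158.7 × 3.649^(2/3))]² = 0.00291.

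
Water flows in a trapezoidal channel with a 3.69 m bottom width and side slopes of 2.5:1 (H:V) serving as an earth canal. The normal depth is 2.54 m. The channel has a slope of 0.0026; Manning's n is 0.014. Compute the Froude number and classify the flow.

With bottom width b = 3.69 m and side slope z = 2.5: A = (b + zy)y = (3.69 + 2.5×2.54)×2.54 = 25.5 m²; P = b + 2y√(1+z²) = 3.69 + 2×2.54×2.693 = 17.37 m.
Hydraulic radius R = A/P = 25.5/17.37 = 1.468 m.
V = (1/n) R^(2/3) √S = (1/0.014) × 1.468^(2/3) × √0.0026 = 4.705 m/s. Hydraulic depth D_h = A/T = 25.5/16.39 = 1.556 m.
Froude number Fr = V/√(g·D_h) = 4.705/√(9.81×1.556) = 1.2, which is greater than 1, so the flow is supercritical.

supercritical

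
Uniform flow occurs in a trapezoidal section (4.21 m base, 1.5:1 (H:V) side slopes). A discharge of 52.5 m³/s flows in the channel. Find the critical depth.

y_c = 1.98 m

At critical depth, Q² T / (g A³) = 1, i.e. A³/T = Q²/g = 52.5²/9.81 = 281.
At y = 2.16 m: A³/T = 389.8 — high.
At y = 1.68 m: A³/T = 156.3 — low.
At y = 1.98 m: A³/T = 283.1 — close enough.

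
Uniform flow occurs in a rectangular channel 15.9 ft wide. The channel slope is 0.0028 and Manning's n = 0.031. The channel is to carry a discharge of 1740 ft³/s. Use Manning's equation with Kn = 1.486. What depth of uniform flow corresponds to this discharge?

Manning's equation rearranged: A R^(2/3) = nQ / (1.486·√S) = 0.031 × 1740 / (1.486 × √0.0028) = 686.
At y = 12.6 ft: A R^(2/3) = 576 — too small.
At y = 18.3 ft: A R^(2/3) = 911.3 — too large.
At y = 14.5 ft: A R^(2/3) = 686.2 — ≈ 686.

y_n = 14.5 ft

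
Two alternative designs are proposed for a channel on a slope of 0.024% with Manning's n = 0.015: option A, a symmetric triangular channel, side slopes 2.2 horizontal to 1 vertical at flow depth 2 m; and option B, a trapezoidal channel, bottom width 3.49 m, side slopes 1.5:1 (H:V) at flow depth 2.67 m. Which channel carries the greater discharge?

Channel A: For a triangular section with side slope z = 2.2: A = zy² = 2.2×2² = 8.8 m²; P = 2y√(1+z²) = 2×2×2.417 = 9.666 m. Hydraulic radius R = A/P = 8.8/9.666 = 0.9104 m. Q_A = (1/0.015)·8.8·0.9104^(2/3)·√0.00024 = 8.537 m³/s.
Channel B: With bottom width b = 3.49 m and side slope z = 1.5: A = (b + zy)y = (3.49 + 1.5×2.67)×2.67 = 20.01 m²; P = b + 2y√(1+z²) = 3.49 + 2×2.67×1.803 = 13.12 m. Hydraulic radius R = A/P = 20.01/13.12 = 1.526 m. Q_B = (1/0.015)·20.01·1.526^(2/3)·√0.00024 = 27.39 m³/s.
Q_A = 8.537 m³/s vs Q_B = 27.39 m³/s, so channel B carries more.

channel B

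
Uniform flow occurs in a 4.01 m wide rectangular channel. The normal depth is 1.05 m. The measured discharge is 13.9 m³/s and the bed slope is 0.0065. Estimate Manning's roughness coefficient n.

n = 0.0191

Flow area A = b·y = 4.01 × 1.05 = 4.21 m². Wetted perimeter P = b + 2y = 4.01 + 2×1.05 = 6.11 m.
Hydraulic radius R = A/P = 4.21/6.11 = 0.6891 m.
Rearranging Manning's equation: n = (1/Q) A R^(2/3) S^(1/2) = (1/13.9) × 4.21 × 0.6891^(2/3) × √0.0065 = 0.0191.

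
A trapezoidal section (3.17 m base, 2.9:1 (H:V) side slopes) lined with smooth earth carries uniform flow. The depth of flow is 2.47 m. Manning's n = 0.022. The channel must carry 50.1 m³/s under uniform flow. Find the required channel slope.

With bottom width b = 3.17 m and side slope z = 2.9: A = (b + zy)y = (3.17 + 2.9×2.47)×2.47 = 25.52 m²; P = b + 2y√(1+z²) = 3.17 + 2×2.47×3.068 = 18.32 m.
Hydraulic radius R = A/P = 25.52/18.32 = 1.393 m.
From Manning's equation, S = [nQ / (1 A R^(2/3))]² = [0.022 × 50.1 / (1 × 25.52 × 1.393^(2/3))]² = 0.0012.

S = 0.0012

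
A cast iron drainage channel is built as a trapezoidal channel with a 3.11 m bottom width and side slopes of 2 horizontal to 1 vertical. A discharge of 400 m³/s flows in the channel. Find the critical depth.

At critical depth, Q² T / (g A³) = 1, i.e. A³/T = Q²/g = 400²/9.81 = 16310.
At y = 4.35 m: A³/T = 6611 — short.
At y = 6.77 m: A³/T = 47440 — over.
At y = 5.34 m: A³/T = 16320 — close enough.

y_c = 5.34 m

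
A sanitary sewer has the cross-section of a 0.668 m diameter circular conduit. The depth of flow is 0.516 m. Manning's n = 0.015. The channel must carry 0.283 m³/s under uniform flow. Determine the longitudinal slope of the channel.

For a circular section of diameter D = 0.668 m at depth y = 0.516 m, the central angle is θ = 2 arccos(1 − 2y/D) = 4.294 rad. Then A = (D²/8)(θ − sin θ) = 0.2905 m² and P = Dθ/2 = 1.434 m.
Hydraulic radius R = A/P = 0.2905/1.434 = 0.2025 m.
From Manning's equation, S = [nQ / (1 A R^(2/3))]² = [0.015 × 0.283 / (1 × 0.2905 × 0.2025^(2/3))]² = 0.0018.

S = 0.0018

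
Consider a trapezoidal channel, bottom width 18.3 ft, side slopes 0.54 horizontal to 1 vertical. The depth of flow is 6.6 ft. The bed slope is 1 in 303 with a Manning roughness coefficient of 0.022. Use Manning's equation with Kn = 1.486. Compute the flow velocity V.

With bottom width b = 18.3 ft and side slope z = 0.54: A = (b + zy)y = (18.3 + 0.54×6.6)×6.6 = 144.3 ft²; P = b + 2y√(1+z²) = 18.3 + 2×6.6×1.136 = 33.3 ft.
Hydraulic radius R = A/P = 144.3/33.3 = 4.333 ft.
From Manning's equation, V = (1.486/n) R^(2/3) S^(1/2) = (1.486/0.022) × 4.333^(2/3) × 0.0033^(1/2) = 10.3 ft/s.

V = 10.3 ft/s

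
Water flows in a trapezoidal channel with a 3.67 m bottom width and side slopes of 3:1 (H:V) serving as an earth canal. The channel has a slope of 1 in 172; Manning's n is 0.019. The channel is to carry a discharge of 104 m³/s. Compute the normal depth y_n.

Manning's equation rearranged: A R^(2/3) = nQ / (1·√S) = 0.019 × 104 / (√0.005814) = 25.91.
At y = 2.35 m: A R^(2/3) = 30.91 — high.
At y = 2.17 m: A R^(2/3) = 25.91 — matches.

y_n = 2.17 m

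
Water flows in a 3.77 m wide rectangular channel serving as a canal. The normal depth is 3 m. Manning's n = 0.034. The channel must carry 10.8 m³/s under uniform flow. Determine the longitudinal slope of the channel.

S = 0.000867

Flow area A = b·y = 3.77 × 3 = 11.31 m². Wetted perimeter P = b + 2y = 3.77 + 2×3 = 9.77 m.
Hydraulic radius R = A/P = 11.31/9.77 = 1.158 m.
From Manning's equation, S = [nQ / (1 A R^(2/3))]² = [0.034 × 10.8 / (1 × 11.31 × 1.158^(2/3))]² = 0.000867.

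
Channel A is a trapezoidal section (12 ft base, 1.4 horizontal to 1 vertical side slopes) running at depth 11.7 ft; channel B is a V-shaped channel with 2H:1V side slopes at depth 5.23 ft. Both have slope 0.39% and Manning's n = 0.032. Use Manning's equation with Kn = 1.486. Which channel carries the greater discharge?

channel A

Channel A: With bottom width b = 12 ft and side slope z = 1.4: A = (b + zy)y = (12 + 1.4×11.7)×11.7 = 332 ft²; P = b + 2y√(1+z²) = 12 + 2×11.7×1.72 = 52.26 ft. Hydraulic radius R = A/P = 332/52.26 = 6.354 ft. Q_A = (1.486/0.032)·332·6.354^(2/3)·√0.0039 = 3303 ft³/s.
Channel B: For a triangular section with side slope z = 2: A = zy² = 2×5.23² = 54.71 ft²; P = 2y√(1+z²) = 2×5.23×2.236 = 23.39 ft. Hydraulic radius R = A/P = 54.71/23.39 = 2.339 ft. Q_B = (1.486/0.032)·54.71·2.339^(2/3)·√0.0039 = 279.5 ft³/s.
Q_A = 3303 ft³/s vs Q_B = 279.5 ft³/s, so channel A carries more.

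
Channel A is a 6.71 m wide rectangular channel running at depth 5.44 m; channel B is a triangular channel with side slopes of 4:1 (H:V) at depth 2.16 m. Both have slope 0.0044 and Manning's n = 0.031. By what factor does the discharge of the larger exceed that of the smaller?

3.08

Channel A: Flow area A = b·y = 6.71 × 5.44 = 36.5 m². Wetted perimeter P = b + 2y = 6.71 + 2×5.44 = 17.59 m. Hydraulic radius R = A/P = 36.5/17.59 = 2.075 m. Q_A = (1/0.031)·36.5·2.075^(2/3)·√0.0044 = 127.1 m³/s.
Channel B: For a triangular section with side slope z = 4: A = zy² = 4×2.16² = 18.66 m²; P = 2y√(1+z²) = 2×2.16×4.123 = 17.81 m. Hydraulic radius R = A/P = 18.66/17.81 = 1.048 m. Q_B = (1/0.031)·18.66·1.048^(2/3)·√0.0044 = 41.19 m³/s.
The larger discharge is 127.1 m³/s and the smaller is 41.19 m³/s; the ratio is 3.08.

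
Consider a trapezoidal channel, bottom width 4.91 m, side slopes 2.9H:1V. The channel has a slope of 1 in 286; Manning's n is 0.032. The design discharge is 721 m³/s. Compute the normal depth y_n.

Manning's equation rearranged: A R^(2/3) = nQ / (1·√S) = 0.032 × 721 / (√0.003497) = 390.2.
Trying y = 8.57 m: A R^(2/3) = 688.7 — too large.
Trying y = 6.78 m: A R^(2/3) = 390 — close enough.

y_n = 6.78 m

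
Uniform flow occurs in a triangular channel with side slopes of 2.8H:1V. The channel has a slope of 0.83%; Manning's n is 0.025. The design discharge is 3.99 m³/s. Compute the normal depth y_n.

Manning's equation rearranged: A R^(2/3) = nQ / (1·√S) = 0.025 × 3.99 / (√0.0083) = 1.095.
Trying y = 0.934 m: A R^(2/3) = 1.413 — over.
Trying y = 0.65 m: A R^(2/3) = 0.5373 — short.
Trying y = 0.849 m: A R^(2/3) = 1.095 — ≈ 1.095.

y_n = 0.849 m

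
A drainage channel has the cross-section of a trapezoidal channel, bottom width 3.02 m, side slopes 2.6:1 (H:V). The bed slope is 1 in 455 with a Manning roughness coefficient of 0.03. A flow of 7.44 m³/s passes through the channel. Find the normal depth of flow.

Manning's equation rearranged: A R^(2/3) = nQ / (1·√S) = 0.03 × 7.44 / (√0.002198) = 4.761.
At y = 1.19 m: A R^(2/3) = 6.027 — over.
At y = 0.837 m: A R^(2/3) = 2.976 — short.
At y = 1.06 m: A R^(2/3) = 4.762 — ≈ 4.761.

y_n = 1.06 m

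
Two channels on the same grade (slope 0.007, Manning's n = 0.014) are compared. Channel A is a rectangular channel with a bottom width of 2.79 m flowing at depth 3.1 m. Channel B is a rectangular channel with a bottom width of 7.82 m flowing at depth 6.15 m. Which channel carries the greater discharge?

channel B

Channel A: Flow area A = b·y = 2.79 × 3.1 = 8.649 m². Wetted perimeter P = b + 2y = 2.79 + 2×3.1 = 8.99 m. Hydraulic radius R = A/P = 8.649/8.99 = 0.9621 m. Q_A = (1/0.014)·8.649·0.9621^(2/3)·√0.007 = 50.37 m³/s.
Channel B: Flow area A = b·y = 7.82 × 6.15 = 48.09 m². Wetted perimeter P = b + 2y = 7.82 + 2×6.15 = 20.12 m. Hydraulic radius R = A/P = 48.09/20.12 = 2.39 m. Q_B = (1/0.014)·48.09·2.39^(2/3)·√0.007 = 513.8 m³/s.
Q_A = 50.37 m³/s vs Q_B = 513.8 m³/s, so channel B carries more.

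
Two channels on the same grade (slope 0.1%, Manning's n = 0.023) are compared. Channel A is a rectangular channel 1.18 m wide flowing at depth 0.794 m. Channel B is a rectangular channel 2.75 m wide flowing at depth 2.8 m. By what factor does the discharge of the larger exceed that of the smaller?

16

Channel A: Flow area A = b·y = 1.18 × 0.794 = 0.9369 m². Wetted perimeter P = b + 2y = 1.18 + 2×0.794 = 2.768 m. Hydraulic radius R = A/P = 0.9369/2.768 = 0.3385 m. Q_A = (1/0.023)·0.9369·0.3385^(2/3)·√0.001 = 0.6257 m³/s.
Channel B: Flow area A = b·y = 2.75 × 2.8 = 7.7 m². Wetted perimeter P = b + 2y = 2.75 + 2×2.8 = 8.35 m. Hydraulic radius R = A/P = 7.7/8.35 = 0.9222 m. Q_B = (1/0.023)·7.7·0.9222^(2/3)·√0.001 = 10.03 m³/s.
The larger discharge is 10.03 m³/s and the smaller is 0.6257 m³/s; the ratio is 16.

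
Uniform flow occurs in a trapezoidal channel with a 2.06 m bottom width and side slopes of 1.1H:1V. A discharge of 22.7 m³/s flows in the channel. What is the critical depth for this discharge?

At critical depth, Q² T / (g A³) = 1, i.e. A³/T = Q²/g = 22.7²/9.81 = 52.53.
Try y = 2.01 m: A³/T = 97.6 — too large.
Try y = 1.71 m: A³/T = 52.57 — close enough.

y_c = 1.71 m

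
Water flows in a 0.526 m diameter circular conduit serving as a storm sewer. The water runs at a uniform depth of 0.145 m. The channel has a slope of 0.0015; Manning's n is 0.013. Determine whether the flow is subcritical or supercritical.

For a circular section of diameter D = 0.526 m at depth y = 0.145 m, the central angle is θ = 2 arccos(1 − 2y/D) = 2.211 rad. Then A = (D²/8)(θ − sin θ) = 0.04873 m² and P = Dθ/2 = 0.5815 m.
Hydraulic radius R = A/P = 0.04873/0.5815 = 0.0838 m.
V = (1/n) R^(2/3) √S = (1/0.013) × 0.0838^(2/3) × √0.0015 = 0.5705 m/s. Hydraulic depth D_h = A/T = 0.04873/0.4701 = 0.1037 m.
Froude number Fr = V/√(g·D_h) = 0.5705/√(9.81×0.1037) = 0.566, which is less than 1, so the flow is subcritical.

subcritical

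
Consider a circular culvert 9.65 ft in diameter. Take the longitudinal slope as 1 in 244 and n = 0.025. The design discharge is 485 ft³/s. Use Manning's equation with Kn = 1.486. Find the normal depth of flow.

Manning's equation rearranged: A R^(2/3) = nQ / (1.486·√S) = 0.025 × 485 / (1.486 × √0.004098) = 127.5.
Try y = 5.86 ft: A R^(2/3) = 90.02 — low.
Try y = 8.97 ft: A R^(2/3) = 141.4 — high.
Try y = 7.65 ft: A R^(2/3) = 127.4 — close enough.

y_n = 7.65 ft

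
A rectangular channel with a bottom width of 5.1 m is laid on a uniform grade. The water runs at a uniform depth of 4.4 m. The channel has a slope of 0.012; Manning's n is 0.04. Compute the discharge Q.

Flow area A = b·y = 5.1 × 4.4 = 22.44 m². Wetted perimeter P = b + 2y = 5.1 + 2×4.4 = 13.9 m.
Hydraulic radius R = A/P = 22.44/13.9 = 1.614 m.
Manning's equation: Q = (1/n) A R^(2/3) S^(1/2) = (1/0.04) × 22.44 × 1.614^(2/3) × 0.012^(1/2) = 84.6 m³/s.

Q = 84.6 m³/s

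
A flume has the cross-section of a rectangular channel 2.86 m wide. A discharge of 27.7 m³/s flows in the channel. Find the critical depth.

For a rectangular channel, critical depth y_c = (q²/g)^(1/3) where q = Q/b = 27.7/2.86 = 9.685 m²/s.
So y_c = (9.685²/9.81)^(1/3) = 2.12 m.

y_c = 2.12 m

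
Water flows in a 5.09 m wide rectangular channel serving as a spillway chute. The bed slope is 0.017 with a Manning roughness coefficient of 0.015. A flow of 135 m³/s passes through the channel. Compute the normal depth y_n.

Manning's equation rearranged: A R^(2/3) = nQ / (1·√S) = 0.015 × 135 / (√0.017) = 15.53.
At y = 2.87 m: A R^(2/3) = 17.83 — high.
At y = 2.59 m: A R^(2/3) = 15.57 — matches.

y_n = 2.59 m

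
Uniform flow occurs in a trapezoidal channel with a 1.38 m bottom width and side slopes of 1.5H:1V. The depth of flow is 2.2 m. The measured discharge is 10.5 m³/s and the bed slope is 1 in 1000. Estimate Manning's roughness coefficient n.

With bottom width b = 1.38 m and side slope z = 1.5: A = (b + zy)y = (1.38 + 1.5×2.2)×2.2 = 10.3 m²; P = b + 2y√(1+z²) = 1.38 + 2×2.2×1.803 = 9.312 m.
Hydraulic radius R = A/P = 10.3/9.312 = 1.106 m.
Rearranging Manning's equation: n = (1/Q) A R^(2/3) S^(1/2) = (1/10.5) × 10.3 × 1.106^(2/3) × √0.001 = 0.0332.

n = 0.0332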